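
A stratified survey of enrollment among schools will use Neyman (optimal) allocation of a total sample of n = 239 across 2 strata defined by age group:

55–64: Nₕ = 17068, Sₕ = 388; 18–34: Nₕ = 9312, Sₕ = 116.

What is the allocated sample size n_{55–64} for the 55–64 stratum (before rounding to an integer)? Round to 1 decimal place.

Neyman allocation: nₕ = n·NₕSₕ / Σⱼ NⱼSⱼ.
Σ NⱼSⱼ = 17068·388 + 9312·116 = 7.702576 × 10^6.
n_{55–64} = 239·17068·388 / (7.702576 × 10^6) = 205.5.

205.5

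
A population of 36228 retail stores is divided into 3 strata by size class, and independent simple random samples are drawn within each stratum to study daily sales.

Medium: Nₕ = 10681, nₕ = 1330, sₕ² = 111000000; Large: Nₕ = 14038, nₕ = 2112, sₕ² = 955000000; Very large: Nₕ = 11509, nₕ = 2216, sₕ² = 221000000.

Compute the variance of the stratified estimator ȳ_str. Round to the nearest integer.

72158

Var(ȳ_str) = Σₕ Wₕ²(1 − fₕ)sₕ²/nₕ with Wₕ = Nₕ/N, N = 36228.
Medium: Wₕ = 0.29482721; term = 0.29482721²·(1 − 0.12452018)·111000000/1330 = 6351.1532.
Large: Wₕ = 0.38749034; term = 0.38749034²·(1 − 0.15044878)·955000000/2112 = 57679.406.
Very large: Wₕ = 0.31768246; term = 0.31768246²·(1 − 0.19254496)·221000000/2216 = 8126.9451.
Sum = 72157.504.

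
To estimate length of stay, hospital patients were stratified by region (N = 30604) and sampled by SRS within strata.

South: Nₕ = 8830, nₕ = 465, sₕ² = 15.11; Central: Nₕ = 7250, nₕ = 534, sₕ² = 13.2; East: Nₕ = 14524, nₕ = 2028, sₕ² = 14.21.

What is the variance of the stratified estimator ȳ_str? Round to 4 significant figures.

Var(ȳ_str) = Σₕ Wₕ²(1 − fₕ)sₕ²/nₕ with Wₕ = Nₕ/N, N = 30604.
South: Wₕ = 0.28852438; term = 0.28852438²·(1 − 0.05266138)·15.11/465 = 0.0025626056.
Central: Wₕ = 0.23689714; term = 0.23689714²·(1 − 0.07365517)·13.2/534 = 0.0012850647.
East: Wₕ = 0.47457849; term = 0.47457849²·(1 − 0.13963096)·14.21/2028 = 0.0013577725.
Sum = 0.0052054428.

0.005205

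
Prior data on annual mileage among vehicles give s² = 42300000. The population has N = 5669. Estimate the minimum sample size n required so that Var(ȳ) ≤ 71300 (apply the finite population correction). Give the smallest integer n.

538

Without fpc, n₀ = s²/D = 42300000/71300 = 593.2679.
With fpc, (1 − n/N)·s²/n ≤ D requires n ≥ n₀/(1 + n₀/N) = 593.2679/(1 + 593.2679/5669) = 537.0635.
Rounding up, n = 538.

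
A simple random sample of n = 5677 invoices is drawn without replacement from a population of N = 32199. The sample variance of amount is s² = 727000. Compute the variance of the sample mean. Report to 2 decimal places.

Under SRS without replacement, Var(ȳ) = (1 − f)·s²/n with f = n/N = 5677/32199 = 0.17630982.
Var(ȳ) = (1 − 0.17630982)·727000/5677 = 0.82369018·128.0606 = 105.48225.

105.48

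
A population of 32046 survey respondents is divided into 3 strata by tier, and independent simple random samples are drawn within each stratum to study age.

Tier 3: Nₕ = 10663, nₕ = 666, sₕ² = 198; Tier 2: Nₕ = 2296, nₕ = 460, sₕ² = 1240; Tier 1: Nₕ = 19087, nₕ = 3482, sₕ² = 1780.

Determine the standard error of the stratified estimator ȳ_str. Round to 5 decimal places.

Var(ȳ_str) = Σₕ Wₕ²(1 − fₕ)sₕ²/nₕ with Wₕ = Nₕ/N, N = 32046.
Tier 3: Wₕ = 0.33274044; term = 0.33274044²·(1 − 0.06245897)·198/666 = 0.03085975.
Tier 2: Wₕ = 0.07164701; term = 0.07164701²·(1 − 0.20034843)·1240/460 = 0.011065238.
Tier 1: Wₕ = 0.59561256; term = 0.59561256²·(1 − 0.18242783)·1780/3482 = 0.14826718.
Sum = 0.19019217.
SE = √(0.19019217) = 0.43611.

0.43611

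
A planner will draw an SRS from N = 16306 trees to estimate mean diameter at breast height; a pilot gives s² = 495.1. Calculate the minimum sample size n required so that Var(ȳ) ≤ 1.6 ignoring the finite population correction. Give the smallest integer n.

Without fpc, n₀ = s²/D = 495.1/1.6 = 309.4375.
Rounding up, n = 310.

310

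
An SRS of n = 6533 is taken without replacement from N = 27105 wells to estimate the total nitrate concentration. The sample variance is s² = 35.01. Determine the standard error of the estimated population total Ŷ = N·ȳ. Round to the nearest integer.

Var(Ŷ) = N²·Var(ȳ) = N²·(1 − n/N)·s²/n.
f = 6533/27105 = 0.24102564; Var(ȳ) = 0.75897436·35.01/6533 = 0.0040673033.
Var(Ŷ) = 27105² · 0.0040673033 = 2.9881706 × 10^6.
SE(Ŷ) = √(2.9881706 × 10^6) = 1729.

1729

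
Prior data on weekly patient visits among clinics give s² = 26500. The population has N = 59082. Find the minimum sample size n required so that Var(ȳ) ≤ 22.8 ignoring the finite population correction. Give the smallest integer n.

Without fpc, n₀ = s²/D = 26500/22.8 = 1162.2807.
Rounding up, n = 1163.

1163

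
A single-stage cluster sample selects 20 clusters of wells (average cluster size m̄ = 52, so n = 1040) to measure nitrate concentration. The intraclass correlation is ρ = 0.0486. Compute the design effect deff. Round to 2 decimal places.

deff = 1 + (52 − 1)·0.0486 = 1 + 2.4786 = 3.4786.

3.48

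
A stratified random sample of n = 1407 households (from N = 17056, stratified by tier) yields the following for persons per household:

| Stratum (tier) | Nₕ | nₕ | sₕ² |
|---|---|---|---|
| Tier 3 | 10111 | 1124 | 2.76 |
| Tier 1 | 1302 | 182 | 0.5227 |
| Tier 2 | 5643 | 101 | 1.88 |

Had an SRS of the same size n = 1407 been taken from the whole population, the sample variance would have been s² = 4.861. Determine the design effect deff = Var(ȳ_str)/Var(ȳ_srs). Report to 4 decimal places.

0.8778

Var(ȳ_str) = Σ Wₕ²(1−fₕ)sₕ²/nₕ with Wₕ = Nₕ/17056:
  Tier 3: (10111/17056)²·(1−1124/10111)·2.76/1124 = 7.6700333 × 10^-4
  Tier 1: (1302/17056)²·(1−182/1302)·0.5227/182 = 1.4396461 × 10^-5
  Tier 2: (5643/17056)²·(1−101/5643)·1.88/101 = 0.0020010534
  → Var(ȳ_str) = 0.0027824532.
Var(ȳ_srs) = (1 − 1407/17056)·4.861/1407 = 0.0031698662.
deff = 0.0027824532 / 0.0031698662 = 0.8778.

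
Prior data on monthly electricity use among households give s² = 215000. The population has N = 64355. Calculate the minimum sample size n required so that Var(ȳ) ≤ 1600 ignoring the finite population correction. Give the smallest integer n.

135

Without fpc, n₀ = s²/D = 215000/1600 = 134.3750.
Rounding up, n = 135.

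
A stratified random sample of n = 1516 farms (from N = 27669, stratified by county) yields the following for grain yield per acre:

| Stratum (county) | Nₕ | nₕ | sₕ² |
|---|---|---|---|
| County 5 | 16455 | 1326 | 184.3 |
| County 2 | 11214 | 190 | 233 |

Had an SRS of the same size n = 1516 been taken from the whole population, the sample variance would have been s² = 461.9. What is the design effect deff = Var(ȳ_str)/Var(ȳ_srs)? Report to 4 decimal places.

Var(ȳ_str) = Σ Wₕ²(1−fₕ)sₕ²/nₕ with Wₕ = Nₕ/27669:
  County 5: (16455/27669)²·(1−1326/16455)·184.3/1326 = 0.045196312
  County 2: (11214/27669)²·(1−190/11214)·233/190 = 0.19802278
  → Var(ȳ_str) = 0.24321909.
Var(ȳ_srs) = (1 − 1516/27669)·461.9/1516 = 0.2879896.
deff = 0.24321909 / 0.2879896 = 0.8445.

0.8445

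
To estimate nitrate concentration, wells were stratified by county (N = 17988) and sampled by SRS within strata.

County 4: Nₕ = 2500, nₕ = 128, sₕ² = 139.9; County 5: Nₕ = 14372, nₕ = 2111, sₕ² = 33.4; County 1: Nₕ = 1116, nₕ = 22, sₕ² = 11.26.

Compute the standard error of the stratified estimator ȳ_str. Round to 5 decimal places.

Var(ȳ_str) = Σₕ Wₕ²(1 − fₕ)sₕ²/nₕ with Wₕ = Nₕ/N, N = 17988.
County 4: Wₕ = 0.13898154; term = 0.13898154²·(1 − 0.05120000)·139.9/128 = 0.020030726.
County 5: Wₕ = 0.79897710; term = 0.79897710²·(1 − 0.14688283)·33.4/2111 = 0.0086165929.
County 1: Wₕ = 0.06204136; term = 0.06204136²·(1 − 0.01971326)·11.26/22 = 0.0019312187.
Sum = 0.030578538.
SE = √(0.030578538) = 0.17487.

0.17487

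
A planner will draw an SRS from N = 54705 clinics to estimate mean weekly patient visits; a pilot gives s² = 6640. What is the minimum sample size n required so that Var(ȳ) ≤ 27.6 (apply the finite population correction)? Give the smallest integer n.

240

Without fpc, n₀ = s²/D = 6640/27.6 = 240.5797.
With fpc, (1 − n/N)·s²/n ≤ D requires n ≥ n₀/(1 + n₀/N) = 240.5797/(1 + 240.5797/54705) = 239.5263.
Rounding up, n = 240.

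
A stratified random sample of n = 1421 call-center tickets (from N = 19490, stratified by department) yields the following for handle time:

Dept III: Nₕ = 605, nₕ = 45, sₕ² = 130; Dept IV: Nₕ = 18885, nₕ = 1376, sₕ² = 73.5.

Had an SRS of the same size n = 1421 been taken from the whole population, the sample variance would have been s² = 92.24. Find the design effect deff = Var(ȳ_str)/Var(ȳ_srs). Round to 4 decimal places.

Var(ȳ_str) = Σ Wₕ²(1−fₕ)sₕ²/nₕ with Wₕ = Nₕ/19490:
  Dept III: (605/19490)²·(1−45/605)·130/45 = 0.0025766211
  Dept IV: (18885/19490)²·(1−1376/18885)·73.5/1376 = 0.046496853
  → Var(ȳ_str) = 0.049073474.
Var(ȳ_srs) = (1 − 1421/19490)·92.24/1421 = 0.06017935.
deff = 0.049073474 / 0.06017935 = 0.8155.

0.8155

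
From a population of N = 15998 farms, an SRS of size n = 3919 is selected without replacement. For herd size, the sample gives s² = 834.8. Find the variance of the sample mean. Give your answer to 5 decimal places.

Under SRS without replacement, Var(ȳ) = (1 − f)·s²/n with f = n/N = 3919/15998 = 0.24496812.
Var(ȳ) = (1 − 0.24496812)·834.8/3919 = 0.75503188·0.21301352 = 0.160832.

0.16083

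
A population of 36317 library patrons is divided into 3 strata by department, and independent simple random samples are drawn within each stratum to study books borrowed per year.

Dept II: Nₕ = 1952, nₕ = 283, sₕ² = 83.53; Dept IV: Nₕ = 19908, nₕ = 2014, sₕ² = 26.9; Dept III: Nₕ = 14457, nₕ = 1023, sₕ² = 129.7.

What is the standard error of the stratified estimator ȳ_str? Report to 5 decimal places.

Var(ȳ_str) = Σₕ Wₕ²(1 − fₕ)sₕ²/nₕ with Wₕ = Nₕ/N, N = 36317.
Dept II: Wₕ = 0.05374893; term = 0.05374893²·(1 − 0.14497951)·83.53/283 = 7.290751 × 10^-4.
Dept IV: Wₕ = 0.54817303; term = 0.54817303²·(1 − 0.10116536)·26.9/2014 = 0.0036075133.
Dept III: Wₕ = 0.39807804; term = 0.39807804²·(1 − 0.07076157)·129.7/1023 = 0.018669296.
Sum = 0.023005884.
SE = √(0.023005884) = 0.15168.

0.15168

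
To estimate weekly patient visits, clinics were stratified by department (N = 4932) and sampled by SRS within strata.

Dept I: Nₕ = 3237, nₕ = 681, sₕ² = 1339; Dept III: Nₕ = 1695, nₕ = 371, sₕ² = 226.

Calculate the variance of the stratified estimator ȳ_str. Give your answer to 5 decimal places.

Var(ȳ_str) = Σₕ Wₕ²(1 − fₕ)sₕ²/nₕ with Wₕ = Nₕ/N, N = 4932.
Dept I: Wₕ = 0.65632603; term = 0.65632603²·(1 − 0.21037998)·1339/681 = 0.66879171.
Dept III: Wₕ = 0.34367397; term = 0.34367397²·(1 − 0.21887906)·226/371 = 0.056201264.
Sum = 0.72499297.

0.72499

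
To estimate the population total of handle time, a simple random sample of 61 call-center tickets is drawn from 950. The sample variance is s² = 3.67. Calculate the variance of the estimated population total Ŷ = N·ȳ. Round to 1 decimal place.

Var(Ŷ) = N²·Var(ȳ) = N²·(1 − n/N)·s²/n.
f = 61/950 = 0.06421053; Var(ȳ) = 0.93578947·3.67/61 = 0.056300777.
Var(Ŷ) = 950² · 0.056300777 = 50811.451.

50811.5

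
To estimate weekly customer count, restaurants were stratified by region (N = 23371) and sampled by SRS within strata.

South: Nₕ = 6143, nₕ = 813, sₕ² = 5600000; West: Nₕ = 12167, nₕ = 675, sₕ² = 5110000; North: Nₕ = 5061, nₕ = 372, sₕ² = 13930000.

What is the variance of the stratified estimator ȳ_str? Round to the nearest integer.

3978

Var(ȳ_str) = Σₕ Wₕ²(1 − fₕ)sₕ²/nₕ with Wₕ = Nₕ/N, N = 23371.
South: Wₕ = 0.26284712; term = 0.26284712²·(1 − 0.13234576)·5600000/813 = 412.90545.
West: Wₕ = 0.52060246; term = 0.52060246²·(1 − 0.05547793)·5110000/675 = 1937.946.
North: Wₕ = 0.21655043; term = 0.21655043²·(1 − 0.07350326)·13930000/372 = 1626.9348.
Sum = 3977.7863.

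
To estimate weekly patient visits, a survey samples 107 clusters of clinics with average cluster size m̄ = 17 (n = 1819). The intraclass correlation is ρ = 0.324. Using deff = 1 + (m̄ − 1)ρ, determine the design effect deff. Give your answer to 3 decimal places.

deff = 1 + (17 − 1)·0.324 = 1 + 5.184 = 6.184.

6.184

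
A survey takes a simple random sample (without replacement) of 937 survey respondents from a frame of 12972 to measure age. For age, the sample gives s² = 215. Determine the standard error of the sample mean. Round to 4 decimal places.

Under SRS without replacement, Var(ȳ) = (1 − f)·s²/n with f = n/N = 937/12972 = 0.07223250.
Var(ȳ) = (1 − 0.07223250)·215/937 = 0.92776750·0.22945571 = 0.21288155.
SE(ȳ) = √(0.21288155) = 0.4614.

0.4614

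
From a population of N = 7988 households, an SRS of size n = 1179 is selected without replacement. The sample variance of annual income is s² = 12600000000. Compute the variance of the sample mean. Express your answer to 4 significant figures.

9.110 × 10^6

Under SRS without replacement, Var(ȳ) = (1 − f)·s²/n with f = n/N = 1179/7988 = 0.14759639.
Var(ȳ) = (1 − 0.14759639)·12600000000/1179 = 0.85240361·1.0687023 × 10^7 = 9.1096569 × 10^6.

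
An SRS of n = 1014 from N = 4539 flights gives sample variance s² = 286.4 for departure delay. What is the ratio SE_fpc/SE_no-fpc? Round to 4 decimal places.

f = n/N = 1014/4539 = 0.22339722.
SE_no-fpc = √(s²/n) = 0.53145626; SE_fpc = √((1−f)s²/n) = 0.4683462.
Ratio = √(1−f) = 0.88125069.

0.8813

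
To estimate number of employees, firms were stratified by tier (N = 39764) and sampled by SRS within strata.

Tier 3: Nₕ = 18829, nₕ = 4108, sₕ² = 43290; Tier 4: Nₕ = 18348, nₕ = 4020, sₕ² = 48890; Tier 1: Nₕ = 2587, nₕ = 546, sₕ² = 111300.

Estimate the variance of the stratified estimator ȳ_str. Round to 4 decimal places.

Var(ȳ_str) = Σₕ Wₕ²(1 − fₕ)sₕ²/nₕ with Wₕ = Nₕ/N, N = 39764.
Tier 3: Wₕ = 0.47351876; term = 0.47351876²·(1 − 0.21817409)·43290/4108 = 1.8473177.
Tier 4: Wₕ = 0.46142239; term = 0.46142239²·(1 − 0.21909745)·48890/4020 = 2.0220326.
Tier 1: Wₕ = 0.06505885; term = 0.06505885²·(1 − 0.21105528)·111300/546 = 0.68070952.
Sum = 4.5500598.

4.5501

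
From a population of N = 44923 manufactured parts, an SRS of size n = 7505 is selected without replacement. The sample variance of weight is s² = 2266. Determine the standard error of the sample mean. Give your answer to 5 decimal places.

0.50149

Under SRS without replacement, Var(ȳ) = (1 − f)·s²/n with f = n/N = 7505/44923 = 0.16706364.
Var(ȳ) = (1 − 0.16706364)·2266/7505 = 0.83293636·0.30193205 = 0.25149018.
SE(ȳ) = √(0.25149018) = 0.50149.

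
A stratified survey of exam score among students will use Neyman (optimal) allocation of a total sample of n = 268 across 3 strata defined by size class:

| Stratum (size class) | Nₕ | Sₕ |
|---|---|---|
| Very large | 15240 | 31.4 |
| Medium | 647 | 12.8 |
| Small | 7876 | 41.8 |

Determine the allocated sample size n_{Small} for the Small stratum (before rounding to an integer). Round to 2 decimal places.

Neyman allocation: nₕ = n·NₕSₕ / Σⱼ NⱼSⱼ.
Σ NⱼSⱼ = 15240·31.4 + 647·12.8 + 7876·41.8 = 816034.4.
n_{Small} = 268·7876·41.8 / 816034.4 = 108.12.

108.12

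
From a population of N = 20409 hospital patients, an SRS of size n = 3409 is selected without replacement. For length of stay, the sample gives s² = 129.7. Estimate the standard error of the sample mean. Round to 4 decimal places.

Under SRS without replacement, Var(ȳ) = (1 − f)·s²/n with f = n/N = 3409/20409 = 0.16703415.
Var(ȳ) = (1 − 0.16703415)·129.7/3409 = 0.83296585·0.038046348 = 0.031691308.
SE(ȳ) = √(0.031691308) = 0.1780.

0.1780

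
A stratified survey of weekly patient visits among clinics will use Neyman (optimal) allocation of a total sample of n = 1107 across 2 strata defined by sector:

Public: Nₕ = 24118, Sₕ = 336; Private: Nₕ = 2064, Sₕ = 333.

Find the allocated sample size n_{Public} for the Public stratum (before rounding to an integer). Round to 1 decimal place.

1020.5

Neyman allocation: nₕ = n·NₕSₕ / Σⱼ NⱼSⱼ.
Σ NⱼSⱼ = 24118·336 + 2064·333 = 8.79096 × 10^6.
n_{Public} = 1107·24118·336 / (8.79096 × 10^6) = 1020.5.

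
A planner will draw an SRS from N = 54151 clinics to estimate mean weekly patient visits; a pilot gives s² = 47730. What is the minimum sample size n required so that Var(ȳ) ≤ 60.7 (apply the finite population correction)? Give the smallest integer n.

776

Without fpc, n₀ = s²/D = 47730/60.7 = 786.3262.
With fpc, (1 − n/N)·s²/n ≤ D requires n ≥ n₀/(1 + n₀/N) = 786.3262/(1 + 786.3262/54151) = 775.0714.
Rounding up, n = 776.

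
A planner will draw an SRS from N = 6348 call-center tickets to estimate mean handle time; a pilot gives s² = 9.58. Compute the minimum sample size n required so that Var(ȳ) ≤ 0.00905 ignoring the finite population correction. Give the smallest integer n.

1059

Without fpc, n₀ = s²/D = 9.58/0.00905 = 1058.5635.
Rounding up, n = 1059.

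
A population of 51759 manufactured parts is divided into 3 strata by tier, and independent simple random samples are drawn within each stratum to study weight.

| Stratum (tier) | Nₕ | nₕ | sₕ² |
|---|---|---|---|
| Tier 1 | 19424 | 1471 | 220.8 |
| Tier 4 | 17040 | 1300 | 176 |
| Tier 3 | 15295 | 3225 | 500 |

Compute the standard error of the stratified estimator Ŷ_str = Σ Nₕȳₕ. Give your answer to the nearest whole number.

Var(Ŷ_str) = Σₕ Nₕ²(1 − fₕ)sₕ²/nₕ.
Tier 1: 19424²·(1 − 1471/19424)·220.8/1471 = 5.234342 × 10^7.
Tier 4: 17040²·(1 − 1300/17040)·176/1300 = 3.6311454 × 10^7.
Tier 3: 15295²·(1 − 3225/15295)·500/3225 = 2.8621806 × 10^7.
Sum = 1.1727668 × 10^8.
SE = √(1.1727668 × 10^8) = 10829.

10829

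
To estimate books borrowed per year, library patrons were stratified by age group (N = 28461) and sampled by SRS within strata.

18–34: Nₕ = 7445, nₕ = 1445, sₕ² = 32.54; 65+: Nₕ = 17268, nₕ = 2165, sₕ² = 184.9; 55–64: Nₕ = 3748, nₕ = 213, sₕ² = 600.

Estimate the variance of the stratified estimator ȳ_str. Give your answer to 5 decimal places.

Var(ȳ_str) = Σₕ Wₕ²(1 − fₕ)sₕ²/nₕ with Wₕ = Nₕ/N, N = 28461.
18–34: Wₕ = 0.26158603; term = 0.26158603²·(1 − 0.19408999)·32.54/1445 = 0.0012418391.
65+: Wₕ = 0.60672499; term = 0.60672499²·(1 − 0.12537642)·184.9/2165 = 0.027496914.
55–64: Wₕ = 0.13168898; term = 0.13168898²·(1 − 0.05683031)·600/213 = 0.046074469.
Sum = 0.074813222.

0.07481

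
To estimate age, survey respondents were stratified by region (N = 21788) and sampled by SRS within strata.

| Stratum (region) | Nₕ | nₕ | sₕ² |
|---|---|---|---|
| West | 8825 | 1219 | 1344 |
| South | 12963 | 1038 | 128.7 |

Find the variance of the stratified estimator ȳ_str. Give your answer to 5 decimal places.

0.19627

Var(ȳ_str) = Σₕ Wₕ²(1 − fₕ)sₕ²/nₕ with Wₕ = Nₕ/N, N = 21788.
West: Wₕ = 0.40503947; term = 0.40503947²·(1 − 0.13813031)·1344/1219 = 0.15589488.
South: Wₕ = 0.59496053; term = 0.59496053²·(1 − 0.08007406)·128.7/1038 = 0.040374799.
Sum = 0.19626968.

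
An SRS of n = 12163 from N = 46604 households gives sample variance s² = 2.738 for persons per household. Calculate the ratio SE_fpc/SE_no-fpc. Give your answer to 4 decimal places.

0.8597

f = n/N = 12163/46604 = 0.26098618.
SE_no-fpc = √(s²/n) = 0.015003631; SE_fpc = √((1−f)s²/n) = 0.012898008.
Ratio = √(1−f) = 0.85965913.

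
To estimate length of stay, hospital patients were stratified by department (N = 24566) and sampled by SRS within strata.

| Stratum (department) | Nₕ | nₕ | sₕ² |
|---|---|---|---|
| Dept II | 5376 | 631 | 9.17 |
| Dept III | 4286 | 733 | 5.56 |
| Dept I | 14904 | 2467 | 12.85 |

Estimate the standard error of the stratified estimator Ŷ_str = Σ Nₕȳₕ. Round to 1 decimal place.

1204.9

Var(Ŷ_str) = Σₕ Nₕ²(1 − fₕ)sₕ²/nₕ.
Dept II: 5376²·(1 − 631/5376)·9.17/631 = 370710.98.
Dept III: 4286²·(1 − 733/4286)·5.56/733 = 115509.63.
Dept I: 14904²·(1 − 2467/14904)·12.85/2467 = 965500.39.
Sum = 1.451721 × 10^6.
SE = √(1.451721 × 10^6) = 1204.9.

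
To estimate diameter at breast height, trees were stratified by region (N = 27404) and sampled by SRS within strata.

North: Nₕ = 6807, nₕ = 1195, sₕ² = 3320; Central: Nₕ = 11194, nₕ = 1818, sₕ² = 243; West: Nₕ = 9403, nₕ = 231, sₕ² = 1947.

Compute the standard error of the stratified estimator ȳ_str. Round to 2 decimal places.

1.06

Var(ȳ_str) = Σₕ Wₕ²(1 − fₕ)sₕ²/nₕ with Wₕ = Nₕ/N, N = 27404.
North: Wₕ = 0.24839439; term = 0.24839439²·(1 − 0.17555458)·3320/1195 = 0.14132392.
Central: Wₕ = 0.40848051; term = 0.40848051²·(1 − 0.16240843)·243/1818 = 0.018680452.
West: Wₕ = 0.34312509; term = 0.34312509²·(1 − 0.02456663)·1947/231 = 0.96795805.
Sum = 1.1279624.
SE = √(1.1279624) = 1.06.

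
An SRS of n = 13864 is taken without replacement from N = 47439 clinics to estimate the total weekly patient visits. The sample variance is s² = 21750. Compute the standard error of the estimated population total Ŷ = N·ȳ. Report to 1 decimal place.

Var(Ŷ) = N²·Var(ȳ) = N²·(1 − n/N)·s²/n.
f = 13864/47439 = 0.29224899; Var(ȳ) = 0.70775101·21750/13864 = 1.1103278.
Var(Ŷ) = 47439² · 1.1103278 = 2.4987469 × 10^9.
SE(Ŷ) = √(2.4987469 × 10^9) = 49987.5.

49987.5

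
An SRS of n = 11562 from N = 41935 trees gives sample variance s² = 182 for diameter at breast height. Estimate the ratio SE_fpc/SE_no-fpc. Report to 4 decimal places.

0.8511

f = n/N = 11562/41935 = 0.27571241.
SE_no-fpc = √(s²/n) = 0.12546402; SE_fpc = √((1−f)s²/n) = 0.10677627.
Ratio = √(1−f) = 0.85105087.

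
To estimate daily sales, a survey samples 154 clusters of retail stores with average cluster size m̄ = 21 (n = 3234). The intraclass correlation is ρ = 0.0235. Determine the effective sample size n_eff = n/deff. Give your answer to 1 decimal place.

2200.0

deff = 1 + (21 − 1)·0.0235 = 1 + 0.47 = 1.47.
n_eff = 3234 / 1.47 = 2200.0.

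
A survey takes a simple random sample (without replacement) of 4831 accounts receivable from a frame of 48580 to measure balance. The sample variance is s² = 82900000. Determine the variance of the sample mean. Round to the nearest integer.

Under SRS without replacement, Var(ȳ) = (1 − f)·s²/n with f = n/N = 4831/48580 = 0.09944422.
Var(ȳ) = (1 − 0.09944422)·82900000/4831 = 0.90055578·17160.008 = 15453.545.

15454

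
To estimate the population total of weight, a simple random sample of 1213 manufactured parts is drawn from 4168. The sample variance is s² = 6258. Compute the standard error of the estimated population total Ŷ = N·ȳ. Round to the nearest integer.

7971

Var(Ŷ) = N²·Var(ȳ) = N²·(1 − n/N)·s²/n.
f = 1213/4168 = 0.29102687; Var(ȳ) = 0.70897313·6258/1213 = 3.6576701.
Var(Ŷ) = 4168² · 3.6576701 = 6.3541864 × 10^7.
SE(Ŷ) = √(6.3541864 × 10^7) = 7971.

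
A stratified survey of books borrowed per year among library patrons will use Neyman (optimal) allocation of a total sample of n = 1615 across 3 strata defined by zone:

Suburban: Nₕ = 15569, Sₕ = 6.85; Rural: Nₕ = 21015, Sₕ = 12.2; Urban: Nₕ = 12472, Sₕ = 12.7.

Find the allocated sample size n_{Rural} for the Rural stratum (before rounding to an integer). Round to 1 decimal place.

794.1

Neyman allocation: nₕ = n·NₕSₕ / Σⱼ NⱼSⱼ.
Σ NⱼSⱼ = 15569·6.85 + 21015·12.2 + 12472·12.7 = 521425.05.
n_{Rural} = 1615·21015·12.2 / 521425.05 = 794.1.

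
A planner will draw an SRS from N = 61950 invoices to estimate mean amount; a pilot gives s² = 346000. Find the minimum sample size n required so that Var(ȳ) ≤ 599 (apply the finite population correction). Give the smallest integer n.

573

Without fpc, n₀ = s²/D = 346000/599 = 577.6294.
With fpc, (1 − n/N)·s²/n ≤ D requires n ≥ n₀/(1 + n₀/N) = 577.6294/(1 + 577.6294/61950) = 572.2933.
Rounding up, n = 573.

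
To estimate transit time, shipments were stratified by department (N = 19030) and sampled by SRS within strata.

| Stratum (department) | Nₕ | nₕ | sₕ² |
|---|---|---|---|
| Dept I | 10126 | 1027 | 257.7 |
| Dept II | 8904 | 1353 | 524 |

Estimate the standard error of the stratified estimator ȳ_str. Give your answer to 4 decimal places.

0.3684

Var(ȳ_str) = Σₕ Wₕ²(1 − fₕ)sₕ²/nₕ with Wₕ = Nₕ/N, N = 19030.
Dept I: Wₕ = 0.53210720; term = 0.53210720²·(1 − 0.10142208)·257.7/1027 = 0.063840751.
Dept II: Wₕ = 0.46789280; term = 0.46789280²·(1 − 0.15195418)·524/1353 = 0.071902756.
Sum = 0.13574351.
SE = √(0.13574351) = 0.3684.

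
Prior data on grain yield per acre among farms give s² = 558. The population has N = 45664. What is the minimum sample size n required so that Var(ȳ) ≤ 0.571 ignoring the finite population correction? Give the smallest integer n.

Without fpc, n₀ = s²/D = 558/0.571 = 977.2329.
Rounding up, n = 978.

978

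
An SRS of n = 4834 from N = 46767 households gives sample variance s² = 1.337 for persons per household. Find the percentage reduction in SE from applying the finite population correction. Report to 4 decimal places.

f = n/N = 4834/46767 = 0.10336348.
SE_no-fpc = √(s²/n) = 0.016630771; SE_fpc = √((1−f)s²/n) = 0.015747825.
Ratio = √(1−f) = 0.94690893. Reduction = 100·(1 − 0.94690893) = 5.3091%.

5.3091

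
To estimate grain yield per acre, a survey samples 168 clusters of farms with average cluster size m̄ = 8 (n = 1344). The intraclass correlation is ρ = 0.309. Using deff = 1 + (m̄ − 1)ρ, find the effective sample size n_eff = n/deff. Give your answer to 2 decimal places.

deff = 1 + (8 − 1)·0.309 = 1 + 2.163 = 3.163.
n_eff = 1344 / 3.163 = 424.91.

424.91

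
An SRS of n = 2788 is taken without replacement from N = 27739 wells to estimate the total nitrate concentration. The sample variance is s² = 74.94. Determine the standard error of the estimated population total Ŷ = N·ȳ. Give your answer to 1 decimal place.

Var(Ŷ) = N²·Var(ȳ) = N²·(1 − n/N)·s²/n.
f = 2788/27739 = 0.10050831; Var(ȳ) = 0.89949169·74.94/2788 = 0.024177872.
Var(Ŷ) = 27739² · 0.024177872 = 1.8603715 × 10^7.
SE(Ŷ) = √(1.8603715 × 10^7) = 4313.2.

4313.2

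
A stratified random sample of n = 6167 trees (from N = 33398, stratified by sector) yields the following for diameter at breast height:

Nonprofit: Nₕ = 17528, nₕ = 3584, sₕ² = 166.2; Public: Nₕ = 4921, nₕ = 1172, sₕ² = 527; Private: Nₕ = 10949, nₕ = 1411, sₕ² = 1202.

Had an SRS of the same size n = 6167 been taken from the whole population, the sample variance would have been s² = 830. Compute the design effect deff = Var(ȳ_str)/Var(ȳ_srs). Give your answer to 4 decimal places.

Var(ȳ_str) = Σ Wₕ²(1−fₕ)sₕ²/nₕ with Wₕ = Nₕ/33398:
  Nonprofit: (17528/33398)²·(1−3584/17528)·166.2/3584 = 0.010161126
  Public: (4921/33398)²·(1−1172/4921)·527/1172 = 0.0074372244
  Private: (10949/33398)²·(1−1411/10949)·1202/1411 = 0.079756908
  → Var(ȳ_str) = 0.097355258.
Var(ȳ_srs) = (1 − 6167/33398)·830/6167 = 0.10973553.
deff = 0.097355258 / 0.10973553 = 0.8872.

0.8872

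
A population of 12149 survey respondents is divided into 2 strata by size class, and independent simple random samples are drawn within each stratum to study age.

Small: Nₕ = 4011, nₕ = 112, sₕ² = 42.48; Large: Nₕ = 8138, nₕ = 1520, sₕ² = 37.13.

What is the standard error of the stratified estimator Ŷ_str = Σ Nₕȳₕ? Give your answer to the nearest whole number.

2692

Var(Ŷ_str) = Σₕ Nₕ²(1 − fₕ)sₕ²/nₕ.
Small: 4011²·(1 − 112/4011)·42.48/112 = 5.9316072 × 10^6.
Large: 8138²·(1 − 1520/8138)·37.13/1520 = 1.3156059 × 10^6.
Sum = 7.2472131 × 10^6.
SE = √(7.2472131 × 10^6) = 2692.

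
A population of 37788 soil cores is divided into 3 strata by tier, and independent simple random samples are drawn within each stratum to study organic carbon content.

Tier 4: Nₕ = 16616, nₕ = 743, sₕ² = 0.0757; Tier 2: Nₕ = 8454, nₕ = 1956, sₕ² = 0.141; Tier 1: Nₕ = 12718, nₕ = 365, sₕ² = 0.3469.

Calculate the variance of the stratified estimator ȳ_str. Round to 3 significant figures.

Var(ȳ_str) = Σₕ Wₕ²(1 − fₕ)sₕ²/nₕ with Wₕ = Nₕ/N, N = 37788.
Tier 4: Wₕ = 0.43971631; term = 0.43971631²·(1 − 0.04471594)·0.0757/743 = 1.8818489 × 10^-5.
Tier 2: Wₕ = 0.22372182; term = 0.22372182²·(1 − 0.23136977)·0.141/1956 = 2.7732205 × 10^-6.
Tier 1: Wₕ = 0.33656187; term = 0.33656187²·(1 − 0.02869948)·0.3469/365 = 1.0456706 × 10^-4.
Sum = 1.2615877 × 10^-4.

1.26 × 10^-4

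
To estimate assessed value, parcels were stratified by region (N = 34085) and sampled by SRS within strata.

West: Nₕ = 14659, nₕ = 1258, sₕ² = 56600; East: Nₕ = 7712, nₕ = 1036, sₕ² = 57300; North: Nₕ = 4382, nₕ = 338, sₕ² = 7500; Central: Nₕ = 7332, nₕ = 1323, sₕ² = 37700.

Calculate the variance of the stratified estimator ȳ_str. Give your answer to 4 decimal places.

Var(ȳ_str) = Σₕ Wₕ²(1 − fₕ)sₕ²/nₕ with Wₕ = Nₕ/N, N = 34085.
West: Wₕ = 0.43007188; term = 0.43007188²·(1 − 0.08581759)·56600/1258 = 7.6076539.
East: Wₕ = 0.22625788; term = 0.22625788²·(1 − 0.13433610)·57300/1036 = 2.4510469.
North: Wₕ = 0.12856095; term = 0.12856095²·(1 − 0.07713373)·7500/338 = 0.33845543.
Central: Wₕ = 0.21510929; term = 0.21510929²·(1 − 0.18044190)·37700/1323 = 1.0806363.
Sum = 11.477793.

11.4778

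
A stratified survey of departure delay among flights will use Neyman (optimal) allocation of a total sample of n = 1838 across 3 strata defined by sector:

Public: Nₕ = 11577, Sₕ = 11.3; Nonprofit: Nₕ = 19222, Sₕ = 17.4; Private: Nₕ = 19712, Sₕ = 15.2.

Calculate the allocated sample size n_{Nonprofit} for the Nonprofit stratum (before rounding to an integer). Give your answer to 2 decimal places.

803.68

Neyman allocation: nₕ = n·NₕSₕ / Σⱼ NⱼSⱼ.
Σ NⱼSⱼ = 11577·11.3 + 19222·17.4 + 19712·15.2 = 764905.3.
n_{Nonprofit} = 1838·19222·17.4 / 764905.3 = 803.68.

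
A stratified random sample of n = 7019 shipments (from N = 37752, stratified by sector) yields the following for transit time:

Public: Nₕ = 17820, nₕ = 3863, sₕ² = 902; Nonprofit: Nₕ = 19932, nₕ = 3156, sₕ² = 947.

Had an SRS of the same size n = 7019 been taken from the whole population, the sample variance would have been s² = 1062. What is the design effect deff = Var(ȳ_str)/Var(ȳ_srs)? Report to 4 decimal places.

0.9024

Var(ȳ_str) = Σ Wₕ²(1−fₕ)sₕ²/nₕ with Wₕ = Nₕ/37752:
  Public: (17820/37752)²·(1−3863/17820)·902/3863 = 0.040747567
  Nonprofit: (19932/37752)²·(1−3156/19932)·947/3156 = 0.07039995
  → Var(ȳ_str) = 0.11114752.
Var(ȳ_srs) = (1 − 7019/37752)·1062/7019 = 0.12317264.
deff = 0.11114752 / 0.12317264 = 0.9024.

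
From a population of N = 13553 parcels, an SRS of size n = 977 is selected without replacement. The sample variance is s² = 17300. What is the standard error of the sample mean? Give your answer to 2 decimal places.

4.05

Under SRS without replacement, Var(ȳ) = (1 − f)·s²/n with f = n/N = 977/13553 = 0.07208736.
Var(ȳ) = (1 − 0.07208736)·17300/977 = 0.92791264·17.707267 = 16.430797.
SE(ȳ) = √(16.430797) = 4.05.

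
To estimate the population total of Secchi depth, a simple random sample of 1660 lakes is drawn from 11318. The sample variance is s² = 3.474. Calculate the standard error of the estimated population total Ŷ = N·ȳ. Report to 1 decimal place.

478.3

Var(Ŷ) = N²·Var(ȳ) = N²·(1 − n/N)·s²/n.
f = 1660/11318 = 0.14666902; Var(ȳ) = 0.85333098·3.474/1660 = 0.0017858264.
Var(Ŷ) = 11318² · 0.0017858264 = 228759.23.
SE(Ŷ) = √(228759.23) = 478.3.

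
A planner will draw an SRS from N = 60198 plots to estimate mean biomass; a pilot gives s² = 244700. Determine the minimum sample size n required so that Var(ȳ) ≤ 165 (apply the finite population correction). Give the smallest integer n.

1448

Without fpc, n₀ = s²/D = 244700/165 = 1483.0303.
With fpc, (1 − n/N)·s²/n ≤ D requires n ≥ n₀/(1 + n₀/N) = 1483.0303/(1 + 1483.0303/60198) = 1447.3730.
Rounding up, n = 1448.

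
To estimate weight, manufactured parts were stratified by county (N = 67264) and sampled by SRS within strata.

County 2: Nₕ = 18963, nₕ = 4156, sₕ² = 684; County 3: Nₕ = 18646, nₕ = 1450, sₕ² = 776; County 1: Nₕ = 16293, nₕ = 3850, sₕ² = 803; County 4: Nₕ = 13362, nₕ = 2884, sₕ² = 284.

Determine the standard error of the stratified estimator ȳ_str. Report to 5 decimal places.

Var(ȳ_str) = Σₕ Wₕ²(1 − fₕ)sₕ²/nₕ with Wₕ = Nₕ/N, N = 67264.
County 2: Wₕ = 0.28191901; term = 0.28191901²·(1 − 0.21916363)·684/4156 = 0.010213846.
County 3: Wₕ = 0.27720623; term = 0.27720623²·(1 − 0.07776467)·776/1450 = 0.037926386.
County 1: Wₕ = 0.24222467; term = 0.24222467²·(1 − 0.23629780)·803/3850 = 0.0093457809.
County 4: Wₕ = 0.19865010; term = 0.19865010²·(1 − 0.21583595)·284/2884 = 0.0030472463.
Sum = 0.060533259.
SE = √(0.060533259) = 0.24604.

0.24604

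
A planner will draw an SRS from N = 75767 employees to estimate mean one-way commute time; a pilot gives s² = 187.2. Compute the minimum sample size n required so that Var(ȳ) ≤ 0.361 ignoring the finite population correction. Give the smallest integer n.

519

Without fpc, n₀ = s²/D = 187.2/0.361 = 518.5596.
Rounding up, n = 519.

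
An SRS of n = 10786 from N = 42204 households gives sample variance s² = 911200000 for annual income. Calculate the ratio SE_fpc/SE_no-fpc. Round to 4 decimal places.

f = n/N = 10786/42204 = 0.25556819.
SE_no-fpc = √(s²/n) = 290.65423; SE_fpc = √((1−f)s²/n) = 250.77781.
Ratio = √(1−f) = 0.86280462.

0.8628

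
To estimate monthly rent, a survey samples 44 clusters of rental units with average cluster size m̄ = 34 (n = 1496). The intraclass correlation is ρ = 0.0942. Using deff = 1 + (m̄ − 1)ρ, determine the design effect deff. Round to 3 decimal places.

4.109

deff = 1 + (34 − 1)·0.0942 = 1 + 3.1086 = 4.1086.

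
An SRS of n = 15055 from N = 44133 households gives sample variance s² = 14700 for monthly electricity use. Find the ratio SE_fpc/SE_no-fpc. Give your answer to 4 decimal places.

0.8117

f = n/N = 15055/44133 = 0.34112795.
SE_no-fpc = √(s²/n) = 0.98813956; SE_fpc = √((1−f)s²/n) = 0.80208211.
Ratio = √(1−f) = 0.81170934.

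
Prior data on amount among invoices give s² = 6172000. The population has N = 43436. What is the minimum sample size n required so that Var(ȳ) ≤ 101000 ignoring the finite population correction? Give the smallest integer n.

Without fpc, n₀ = s²/D = 6172000/101000 = 61.1089.
Rounding up, n = 62.

62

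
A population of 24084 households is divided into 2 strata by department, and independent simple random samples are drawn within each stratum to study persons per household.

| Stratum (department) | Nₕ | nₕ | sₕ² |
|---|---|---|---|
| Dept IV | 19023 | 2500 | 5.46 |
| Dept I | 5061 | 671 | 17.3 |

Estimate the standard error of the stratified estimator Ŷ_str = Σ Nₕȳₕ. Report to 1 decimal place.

1122.2

Var(Ŷ_str) = Σₕ Nₕ²(1 − fₕ)sₕ²/nₕ.
Dept IV: 19023²·(1 − 2500/19023)·5.46/2500 = 686468.39.
Dept I: 5061²·(1 − 671/5061)·17.3/671 = 572828.27.
Sum = 1.2592967 × 10^6.
SE = √(1.2592967 × 10^6) = 1122.2.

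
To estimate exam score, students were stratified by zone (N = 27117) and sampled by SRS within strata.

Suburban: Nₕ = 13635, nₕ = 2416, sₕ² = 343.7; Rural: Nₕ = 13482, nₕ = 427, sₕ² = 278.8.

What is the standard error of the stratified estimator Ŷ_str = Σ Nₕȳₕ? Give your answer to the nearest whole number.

11691

Var(Ŷ_str) = Σₕ Nₕ²(1 − fₕ)sₕ²/nₕ.
Suburban: 13635²·(1 − 2416/13635)·343.7/2416 = 2.1761654 × 10^7.
Rural: 13482²·(1 − 427/13482)·278.8/427 = 1.1492013 × 10^8.
Sum = 1.3668178 × 10^8.
SE = √(1.3668178 × 10^8) = 11691.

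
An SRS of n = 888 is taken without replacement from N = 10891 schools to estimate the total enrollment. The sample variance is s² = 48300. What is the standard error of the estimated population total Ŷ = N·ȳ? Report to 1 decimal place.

Var(Ŷ) = N²·Var(ȳ) = N²·(1 − n/N)·s²/n.
f = 888/10891 = 0.08153521; Var(ȳ) = 0.91846479·48300/888 = 49.957037.
Var(Ŷ) = 10891² · 49.957037 = 5.925598 × 10^9.
SE(Ŷ) = √(5.925598 × 10^9) = 76977.9.

76977.9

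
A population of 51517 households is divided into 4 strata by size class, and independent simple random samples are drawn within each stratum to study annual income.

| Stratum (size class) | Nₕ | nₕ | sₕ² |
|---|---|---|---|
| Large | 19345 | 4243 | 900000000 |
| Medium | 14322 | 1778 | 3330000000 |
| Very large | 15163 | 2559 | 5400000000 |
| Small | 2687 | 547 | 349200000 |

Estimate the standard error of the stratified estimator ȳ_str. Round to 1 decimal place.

550.9

Var(ȳ_str) = Σₕ Wₕ²(1 − fₕ)sₕ²/nₕ with Wₕ = Nₕ/N, N = 51517.
Large: Wₕ = 0.37550711; term = 0.37550711²·(1 − 0.21933316)·900000000/4243 = 23349.175.
Medium: Wₕ = 0.27800532; term = 0.27800532²·(1 − 0.12414467)·3330000000/1778 = 126780.09.
Very large: Wₕ = 0.29433003; term = 0.29433003²·(1 − 0.16876608)·5400000000/2559 = 151955.31.
Small: Wₕ = 0.05215754; term = 0.05215754²·(1 − 0.20357276)·349200000/547 = 1383.1434.
Sum = 303467.72.
SE = √(303467.72) = 550.9.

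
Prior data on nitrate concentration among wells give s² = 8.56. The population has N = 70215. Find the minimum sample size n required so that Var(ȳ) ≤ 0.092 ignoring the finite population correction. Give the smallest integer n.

Without fpc, n₀ = s²/D = 8.56/0.092 = 93.0435.
Rounding up, n = 94.

94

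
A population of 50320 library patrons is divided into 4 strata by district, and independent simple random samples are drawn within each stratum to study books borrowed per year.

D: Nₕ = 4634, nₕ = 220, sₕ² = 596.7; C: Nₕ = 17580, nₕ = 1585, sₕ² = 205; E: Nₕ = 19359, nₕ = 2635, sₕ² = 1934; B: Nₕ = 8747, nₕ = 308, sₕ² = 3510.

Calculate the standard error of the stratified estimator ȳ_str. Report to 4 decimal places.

0.6800

Var(ȳ_str) = Σₕ Wₕ²(1 − fₕ)sₕ²/nₕ with Wₕ = Nₕ/N, N = 50320.
D: Wₕ = 0.09209062; term = 0.09209062²·(1 − 0.04747518)·596.7/220 = 0.021909903.
C: Wₕ = 0.34936407; term = 0.34936407²·(1 − 0.09015927)·205/1585 = 0.014363042.
E: Wₕ = 0.38471781; term = 0.38471781²·(1 − 0.13611240)·1934/2635 = 0.09384641.
B: Wₕ = 0.17382750; term = 0.17382750²·(1 − 0.03521207)·3510/308 = 0.3322196.
Sum = 0.46233896.
SE = √(0.46233896) = 0.6800.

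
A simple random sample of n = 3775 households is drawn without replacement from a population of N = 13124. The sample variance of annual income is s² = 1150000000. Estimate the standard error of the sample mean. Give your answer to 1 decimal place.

465.8

Under SRS without replacement, Var(ȳ) = (1 − f)·s²/n with f = n/N = 3775/13124 = 0.28764096.
Var(ȳ) = (1 − 0.28764096)·1150000000/3775 = 0.71235904·304635.76 = 217010.04.
SE(ȳ) = √(217010.04) = 465.8.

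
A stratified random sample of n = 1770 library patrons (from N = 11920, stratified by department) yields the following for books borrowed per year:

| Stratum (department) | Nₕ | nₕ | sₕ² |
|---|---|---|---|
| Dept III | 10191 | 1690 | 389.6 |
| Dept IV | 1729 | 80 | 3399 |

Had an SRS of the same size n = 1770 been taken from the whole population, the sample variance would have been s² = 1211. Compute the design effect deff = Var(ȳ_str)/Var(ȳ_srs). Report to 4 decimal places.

Var(ȳ_str) = Σ Wₕ²(1−fₕ)sₕ²/nₕ with Wₕ = Nₕ/11920:
  Dept III: (10191/11920)²·(1−1690/10191)·389.6/1690 = 0.14056155
  Dept IV: (1729/11920)²·(1−80/1729)·3399/80 = 0.85255875
  → Var(ȳ_str) = 0.9931203.
Var(ȳ_srs) = (1 − 1770/11920)·1211/1770 = 0.58258683.
deff = 0.9931203 / 0.58258683 = 1.7047.

1.7047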